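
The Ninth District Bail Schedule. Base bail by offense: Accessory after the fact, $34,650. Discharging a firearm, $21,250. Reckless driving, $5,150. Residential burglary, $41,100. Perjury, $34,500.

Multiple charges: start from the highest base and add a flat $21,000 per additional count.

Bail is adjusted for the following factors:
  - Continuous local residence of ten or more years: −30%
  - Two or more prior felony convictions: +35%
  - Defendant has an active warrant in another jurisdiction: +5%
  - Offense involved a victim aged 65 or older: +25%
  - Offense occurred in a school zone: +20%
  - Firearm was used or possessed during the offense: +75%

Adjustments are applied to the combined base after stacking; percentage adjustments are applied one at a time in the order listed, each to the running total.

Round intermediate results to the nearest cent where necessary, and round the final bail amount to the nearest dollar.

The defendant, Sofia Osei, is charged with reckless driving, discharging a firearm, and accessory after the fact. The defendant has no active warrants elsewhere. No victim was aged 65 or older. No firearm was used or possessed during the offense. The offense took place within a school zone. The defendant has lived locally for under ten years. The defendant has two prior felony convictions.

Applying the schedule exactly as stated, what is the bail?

Base amounts from the schedule: reckless driving $5,150; discharging a firearm $21,250; accessory after the fact $34,650.
Stacking rule: highest base plus $21,000 per additional charge. Highest is accessory after the fact at $34,650; 2 additional charges → +$42,000. Combined base = $76,650.
Two or more prior felony convictions (+35%): $76,650 × 1.35 = $103,477.50.
Offense occurred in a school zone (+20%): $103,477.50 × 1.2 = $124,173.

$124,173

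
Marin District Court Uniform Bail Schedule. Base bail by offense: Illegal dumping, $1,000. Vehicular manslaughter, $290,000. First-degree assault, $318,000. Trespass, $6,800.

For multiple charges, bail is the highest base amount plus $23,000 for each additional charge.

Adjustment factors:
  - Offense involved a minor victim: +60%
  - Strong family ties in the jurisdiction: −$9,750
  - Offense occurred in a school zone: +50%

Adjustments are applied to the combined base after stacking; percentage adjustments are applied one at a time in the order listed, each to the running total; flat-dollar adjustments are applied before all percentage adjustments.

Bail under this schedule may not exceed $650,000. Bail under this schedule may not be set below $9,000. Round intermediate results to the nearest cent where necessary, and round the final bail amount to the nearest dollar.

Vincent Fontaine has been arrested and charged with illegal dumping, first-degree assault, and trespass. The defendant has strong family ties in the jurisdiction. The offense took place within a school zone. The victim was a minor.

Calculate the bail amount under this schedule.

$650,000

Base amounts from the schedule: illegal dumping $1,000; first-degree assault $318,000; trespass $6,800.
Stacking rule: highest base plus $23,000 per additional charge. Highest is first-degree assault at $318,000; 2 additional charges → +$46,000. Combined base = $364,000.
Strong family ties in the jurisdiction (−$9,750 flat): $364,000 − $9,750 = $354,250.
Offense involved a minor victim (+60%): $354,250 × 1.6 = $566,800.
Offense occurred in a school zone (+50%): $566,800 × 1.5 = $850,200.
Result $850,200 exceeds the maximum of $650,000; bail is capped at $650,000.
$650,000 is at or above the $9,000 minimum.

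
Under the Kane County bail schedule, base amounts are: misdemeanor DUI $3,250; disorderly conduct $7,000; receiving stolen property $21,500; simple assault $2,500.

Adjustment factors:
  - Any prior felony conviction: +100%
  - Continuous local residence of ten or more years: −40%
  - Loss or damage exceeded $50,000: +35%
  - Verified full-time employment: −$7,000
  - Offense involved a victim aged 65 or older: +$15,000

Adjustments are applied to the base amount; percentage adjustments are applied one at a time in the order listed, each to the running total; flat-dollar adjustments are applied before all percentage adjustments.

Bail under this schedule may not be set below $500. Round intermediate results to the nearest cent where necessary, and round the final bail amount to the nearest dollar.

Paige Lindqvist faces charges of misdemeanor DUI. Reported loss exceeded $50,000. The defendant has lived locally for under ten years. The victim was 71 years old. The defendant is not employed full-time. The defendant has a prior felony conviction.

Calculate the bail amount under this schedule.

$49,275

Base amounts from the schedule: misdemeanor DUI $3,250.
Single charge. Combined base = $3,250.
Offense involved a victim aged 65 or older (+$15,000 flat): $3,250 + $15,000 = $18,250.
Any prior felony conviction (+100%): $18,250 × 2 = $36,500.
Loss or damage exceeded $50,000 (+35%): $36,500 × 1.35 = $49,275.
$49,275 is at or above the $500 minimum.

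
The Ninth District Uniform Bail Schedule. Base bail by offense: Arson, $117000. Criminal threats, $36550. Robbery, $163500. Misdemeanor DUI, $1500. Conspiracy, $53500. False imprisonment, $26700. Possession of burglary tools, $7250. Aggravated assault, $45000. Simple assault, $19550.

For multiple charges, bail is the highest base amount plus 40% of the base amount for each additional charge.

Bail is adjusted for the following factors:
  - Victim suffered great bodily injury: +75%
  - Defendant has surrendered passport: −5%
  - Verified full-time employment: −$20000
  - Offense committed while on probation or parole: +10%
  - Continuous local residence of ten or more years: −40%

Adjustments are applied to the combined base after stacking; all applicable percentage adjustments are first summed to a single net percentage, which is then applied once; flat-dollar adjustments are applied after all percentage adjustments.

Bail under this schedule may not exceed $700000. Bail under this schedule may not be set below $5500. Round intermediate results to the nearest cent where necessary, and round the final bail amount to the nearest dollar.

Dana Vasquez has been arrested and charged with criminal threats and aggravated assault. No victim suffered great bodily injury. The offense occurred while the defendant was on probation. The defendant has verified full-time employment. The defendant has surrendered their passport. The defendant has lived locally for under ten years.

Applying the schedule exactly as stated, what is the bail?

Base amounts from the schedule: criminal threats $36550; aggravated assault $45000.
Stacking rule: highest base plus 40% of each additional charge. Highest is aggravated assault at $45000. Additional: $36550 × 40% = $14620. Combined base = $45000 + $14620 = $59620.
Net percentage adjustment: −5% +10% = +5%. $59620 × 1.05 = $62601.
Verified full-time employment (−$20000 flat): $62601 − $20000 = $42601.
$42601 is within the $700000 maximum.
$42601 is at or above the $5500 minimum.

$42601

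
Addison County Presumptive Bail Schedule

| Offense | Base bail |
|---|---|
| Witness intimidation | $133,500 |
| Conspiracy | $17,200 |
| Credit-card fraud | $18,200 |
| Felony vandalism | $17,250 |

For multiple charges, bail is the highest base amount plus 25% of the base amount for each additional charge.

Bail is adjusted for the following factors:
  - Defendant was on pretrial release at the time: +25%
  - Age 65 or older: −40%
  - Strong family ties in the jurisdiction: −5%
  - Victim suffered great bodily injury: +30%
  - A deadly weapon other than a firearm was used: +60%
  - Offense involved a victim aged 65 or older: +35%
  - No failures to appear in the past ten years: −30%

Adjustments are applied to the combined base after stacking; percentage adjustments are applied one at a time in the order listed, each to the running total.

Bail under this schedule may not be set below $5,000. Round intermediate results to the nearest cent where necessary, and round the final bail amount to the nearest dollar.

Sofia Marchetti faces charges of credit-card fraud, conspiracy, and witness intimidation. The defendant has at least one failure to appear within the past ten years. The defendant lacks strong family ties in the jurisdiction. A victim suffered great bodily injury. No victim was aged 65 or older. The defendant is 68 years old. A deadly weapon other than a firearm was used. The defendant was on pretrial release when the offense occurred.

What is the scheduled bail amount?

$222,066

Base amounts from the schedule: credit-card fraud $18,200; conspiracy $17,200; witness intimidation $133,500.
Stacking rule: highest base plus 25% of each additional charge. Highest is witness intimidation at $133,500. Additional: $18,200 × 25% = $4,550; $17,200 × 25% = $4,300. Combined base = $133,500 + $8,850 = $142,350.
Defendant was on pretrial release at the time (+25%): $142,350 × 1.25 = $177,937.50.
Age 65 or older (−40%): $177,937.50 × 0.6 = $106,762.50.
Victim suffered great bodily injury (+30%): $106,762.50 × 1.3 = $138,791.25.
A deadly weapon other than a firearm was used (+60%): $138,791.25 × 1.6 = $222,066.
$222,066 is at or above the $5,000 minimum.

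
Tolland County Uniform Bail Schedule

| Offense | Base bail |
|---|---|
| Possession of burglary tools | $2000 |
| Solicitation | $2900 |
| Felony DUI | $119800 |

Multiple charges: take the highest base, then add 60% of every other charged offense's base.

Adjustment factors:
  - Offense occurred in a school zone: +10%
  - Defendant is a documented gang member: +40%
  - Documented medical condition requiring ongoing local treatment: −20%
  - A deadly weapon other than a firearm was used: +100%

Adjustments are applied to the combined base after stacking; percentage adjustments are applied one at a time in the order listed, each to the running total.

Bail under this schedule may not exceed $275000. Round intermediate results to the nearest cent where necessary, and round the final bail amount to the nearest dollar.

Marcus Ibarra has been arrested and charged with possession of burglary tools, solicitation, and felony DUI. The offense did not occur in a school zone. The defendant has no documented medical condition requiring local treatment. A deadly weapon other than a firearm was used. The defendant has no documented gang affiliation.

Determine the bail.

Base amounts from the schedule: possession of burglary tools $2000; solicitation $2900; felony DUI $119800.
Stacking rule: highest base plus 60% of each additional charge. Highest is felony DUI at $119800. Additional: $2000 × 60% = $1200; $2900 × 60% = $1740. Combined base = $119800 + $2940 = $122740.
A deadly weapon other than a firearm was used (+100%): $122740 × 2 = $245480.
$245480 is within the $275000 maximum.

$245480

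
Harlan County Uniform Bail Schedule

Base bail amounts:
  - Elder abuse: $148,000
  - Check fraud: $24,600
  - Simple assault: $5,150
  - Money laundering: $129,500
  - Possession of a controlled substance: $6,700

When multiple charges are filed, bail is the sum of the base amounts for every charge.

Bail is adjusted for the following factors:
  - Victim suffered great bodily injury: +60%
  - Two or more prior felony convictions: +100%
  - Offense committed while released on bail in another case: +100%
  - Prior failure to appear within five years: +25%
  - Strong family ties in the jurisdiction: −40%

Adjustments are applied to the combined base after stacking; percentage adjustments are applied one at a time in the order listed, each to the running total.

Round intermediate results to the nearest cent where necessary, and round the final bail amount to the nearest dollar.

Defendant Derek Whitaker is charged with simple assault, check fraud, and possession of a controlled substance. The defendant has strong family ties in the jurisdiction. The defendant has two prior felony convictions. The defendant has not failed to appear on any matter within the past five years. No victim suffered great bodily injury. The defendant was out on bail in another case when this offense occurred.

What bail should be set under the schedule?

Base amounts from the schedule: simple assault $5,150; check fraud $24,600; possession of a controlled substance $6,700.
Stacking rule: sum of all bases. $5,150 + $24,600 + $6,700 = $36,450.
Two or more prior felony convictions (+100%): $36,450 × 2 = $72,900.
Offense committed while released on bail in another case (+100%): $72,900 × 2 = $145,800.
Strong family ties in the jurisdiction (−40%): $145,800 × 0.6 = $87,480.

$87,480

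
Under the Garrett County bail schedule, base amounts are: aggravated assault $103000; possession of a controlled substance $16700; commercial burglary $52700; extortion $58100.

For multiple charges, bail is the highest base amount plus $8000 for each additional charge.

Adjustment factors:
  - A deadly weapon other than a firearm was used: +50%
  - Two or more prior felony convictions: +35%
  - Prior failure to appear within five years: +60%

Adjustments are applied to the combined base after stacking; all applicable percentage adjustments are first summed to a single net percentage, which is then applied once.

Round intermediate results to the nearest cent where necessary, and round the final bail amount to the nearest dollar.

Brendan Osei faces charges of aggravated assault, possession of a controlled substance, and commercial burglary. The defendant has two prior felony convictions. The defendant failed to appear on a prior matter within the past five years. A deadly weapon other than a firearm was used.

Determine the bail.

Base amounts from the schedule: aggravated assault $103000; possession of a controlled substance $16700; commercial burglary $52700.
Stacking rule: highest base plus $8000 per additional charge. Highest is aggravated assault at $103000; 2 additional charges → +$16000. Combined base = $119000.
Net percentage adjustment: +50% +35% +60% = +145%. $119000 × 2.45 = $291550.

$291550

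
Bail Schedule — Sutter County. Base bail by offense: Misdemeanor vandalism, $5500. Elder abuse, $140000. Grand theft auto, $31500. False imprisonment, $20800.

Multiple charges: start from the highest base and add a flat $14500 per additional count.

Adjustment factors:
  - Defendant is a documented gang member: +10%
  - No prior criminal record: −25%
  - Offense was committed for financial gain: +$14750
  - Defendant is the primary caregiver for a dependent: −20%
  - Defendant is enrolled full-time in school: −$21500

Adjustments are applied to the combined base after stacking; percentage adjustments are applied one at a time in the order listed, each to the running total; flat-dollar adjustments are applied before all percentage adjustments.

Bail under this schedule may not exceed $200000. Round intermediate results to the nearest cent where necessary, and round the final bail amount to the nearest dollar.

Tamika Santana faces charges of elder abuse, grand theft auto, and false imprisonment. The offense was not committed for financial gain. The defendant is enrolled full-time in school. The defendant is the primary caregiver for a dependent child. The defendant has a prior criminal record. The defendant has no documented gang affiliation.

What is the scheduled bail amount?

$118000

Base amounts from the schedule: elder abuse $140000; grand theft auto $31500; false imprisonment $20800.
Stacking rule: highest base plus $14500 per additional charge. Highest is elder abuse at $140000; 2 additional charges → +$29000. Combined base = $169000.
Defendant is enrolled full-time in school (−$21500 flat): $169000 − $21500 = $147500.
Defendant is the primary caregiver for a dependent (−20%): $147500 × 0.8 = $118000.
$118000 is within the $200000 maximum.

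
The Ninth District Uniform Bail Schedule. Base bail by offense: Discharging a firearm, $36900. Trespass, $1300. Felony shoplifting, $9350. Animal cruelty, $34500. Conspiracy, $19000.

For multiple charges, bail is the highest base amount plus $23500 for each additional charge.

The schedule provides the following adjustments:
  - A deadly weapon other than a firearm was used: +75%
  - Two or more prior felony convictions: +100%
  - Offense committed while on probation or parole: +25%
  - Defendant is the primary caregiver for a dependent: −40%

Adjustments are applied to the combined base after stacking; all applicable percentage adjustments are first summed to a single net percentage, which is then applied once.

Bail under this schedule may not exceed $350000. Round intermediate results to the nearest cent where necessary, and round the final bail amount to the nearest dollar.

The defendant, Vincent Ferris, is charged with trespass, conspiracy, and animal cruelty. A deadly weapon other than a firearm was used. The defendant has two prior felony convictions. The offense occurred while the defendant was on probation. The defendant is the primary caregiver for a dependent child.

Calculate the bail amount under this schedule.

$211900

Base amounts from the schedule: trespass $1300; conspiracy $19000; animal cruelty $34500.
Stacking rule: highest base plus $23500 per additional charge. Highest is animal cruelty at $34500; 2 additional charges → +$47000. Combined base = $81500.
Net percentage adjustment: +75% +100% +25% −40% = +160%. $81500 × 2.6 = $211900.
$211900 is within the $350000 maximum.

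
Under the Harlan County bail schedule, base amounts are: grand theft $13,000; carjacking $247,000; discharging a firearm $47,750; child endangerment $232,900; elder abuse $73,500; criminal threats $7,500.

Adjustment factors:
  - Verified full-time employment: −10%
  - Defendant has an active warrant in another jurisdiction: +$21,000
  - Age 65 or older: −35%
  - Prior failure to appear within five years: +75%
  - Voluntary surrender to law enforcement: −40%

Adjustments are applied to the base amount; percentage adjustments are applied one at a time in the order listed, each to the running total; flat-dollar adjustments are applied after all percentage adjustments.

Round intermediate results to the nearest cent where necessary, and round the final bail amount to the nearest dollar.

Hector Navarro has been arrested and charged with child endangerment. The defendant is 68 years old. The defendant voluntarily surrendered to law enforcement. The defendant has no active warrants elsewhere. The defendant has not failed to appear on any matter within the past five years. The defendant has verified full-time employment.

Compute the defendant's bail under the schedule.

$81,748

Base amounts from the schedule: child endangerment $232,900.
Single charge. Combined base = $232,900.
Verified full-time employment (−10%): $232,900 × 0.9 = $209,610.
Age 65 or older (−35%): $209,610 × 0.65 = $136,246.50.
Voluntary surrender to law enforcement (−40%): $136,246.50 × 0.6 = $81,747.90.
Rounded to the nearest dollar: $81,748.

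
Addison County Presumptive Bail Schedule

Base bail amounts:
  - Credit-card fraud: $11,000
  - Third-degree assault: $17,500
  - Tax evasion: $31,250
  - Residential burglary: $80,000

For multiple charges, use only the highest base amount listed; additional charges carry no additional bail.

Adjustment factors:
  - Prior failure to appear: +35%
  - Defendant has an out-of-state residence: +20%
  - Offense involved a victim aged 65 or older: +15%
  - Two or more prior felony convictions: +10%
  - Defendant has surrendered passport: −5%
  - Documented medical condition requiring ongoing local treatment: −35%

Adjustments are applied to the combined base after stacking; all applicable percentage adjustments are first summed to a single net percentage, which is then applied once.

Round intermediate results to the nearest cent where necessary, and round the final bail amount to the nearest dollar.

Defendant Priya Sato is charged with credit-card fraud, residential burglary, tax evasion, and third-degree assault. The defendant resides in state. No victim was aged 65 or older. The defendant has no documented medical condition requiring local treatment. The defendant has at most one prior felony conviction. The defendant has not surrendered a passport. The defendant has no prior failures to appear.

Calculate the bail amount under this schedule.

$80,000

Base amounts from the schedule: credit-card fraud $11,000; residential burglary $80,000; tax evasion $31,250; third-degree assault $17,500.
Stacking rule: use the highest base only. Highest is residential burglary at $80,000. Combined base = $80,000.
No adjustment factors apply to this defendant.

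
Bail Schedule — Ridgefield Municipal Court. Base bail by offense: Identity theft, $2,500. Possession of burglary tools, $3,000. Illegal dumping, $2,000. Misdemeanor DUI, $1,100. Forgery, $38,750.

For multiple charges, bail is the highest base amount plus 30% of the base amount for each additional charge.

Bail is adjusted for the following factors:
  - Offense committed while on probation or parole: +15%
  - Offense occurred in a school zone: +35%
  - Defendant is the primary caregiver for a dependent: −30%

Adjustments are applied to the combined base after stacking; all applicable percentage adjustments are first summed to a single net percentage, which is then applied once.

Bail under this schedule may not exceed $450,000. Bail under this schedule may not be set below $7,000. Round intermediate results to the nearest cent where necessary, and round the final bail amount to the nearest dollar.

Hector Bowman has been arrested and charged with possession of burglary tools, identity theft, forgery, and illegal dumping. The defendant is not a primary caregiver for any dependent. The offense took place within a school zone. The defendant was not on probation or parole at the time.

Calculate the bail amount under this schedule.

Base amounts from the schedule: possession of burglary tools $3,000; identity theft $2,500; forgery $38,750; illegal dumping $2,000.
Stacking rule: highest base plus 30% of each additional charge. Highest is forgery at $38,750. Additional: $3,000 × 30% = $900; $2,500 × 30% = $750; $2,000 × 30% = $600. Combined base = $38,750 + $2,250 = $41,000.
Offense occurred in a school zone (+35%): $41,000 × 1.35 = $55,350.
$55,350 is within the $450,000 maximum.
$55,350 is at or above the $7,000 minimum.

$55,350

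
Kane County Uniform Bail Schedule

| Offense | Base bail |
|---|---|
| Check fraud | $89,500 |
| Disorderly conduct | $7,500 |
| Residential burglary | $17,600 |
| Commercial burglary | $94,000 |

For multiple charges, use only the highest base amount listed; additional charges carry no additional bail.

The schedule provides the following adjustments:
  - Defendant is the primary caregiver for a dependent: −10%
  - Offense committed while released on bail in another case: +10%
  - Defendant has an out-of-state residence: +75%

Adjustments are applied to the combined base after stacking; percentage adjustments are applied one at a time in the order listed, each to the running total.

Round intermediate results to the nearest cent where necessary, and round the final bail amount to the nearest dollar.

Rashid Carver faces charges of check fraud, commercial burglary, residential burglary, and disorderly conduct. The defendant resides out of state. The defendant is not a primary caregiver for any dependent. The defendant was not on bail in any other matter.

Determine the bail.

Base amounts from the schedule: check fraud $89,500; commercial burglary $94,000; residential burglary $17,600; disorderly conduct $7,500.
Stacking rule: use the highest base only. Highest is commercial burglary at $94,000. Combined base = $94,000.
Defendant has an out-of-state residence (+75%): $94,000 × 1.75 = $164,500.

$164,500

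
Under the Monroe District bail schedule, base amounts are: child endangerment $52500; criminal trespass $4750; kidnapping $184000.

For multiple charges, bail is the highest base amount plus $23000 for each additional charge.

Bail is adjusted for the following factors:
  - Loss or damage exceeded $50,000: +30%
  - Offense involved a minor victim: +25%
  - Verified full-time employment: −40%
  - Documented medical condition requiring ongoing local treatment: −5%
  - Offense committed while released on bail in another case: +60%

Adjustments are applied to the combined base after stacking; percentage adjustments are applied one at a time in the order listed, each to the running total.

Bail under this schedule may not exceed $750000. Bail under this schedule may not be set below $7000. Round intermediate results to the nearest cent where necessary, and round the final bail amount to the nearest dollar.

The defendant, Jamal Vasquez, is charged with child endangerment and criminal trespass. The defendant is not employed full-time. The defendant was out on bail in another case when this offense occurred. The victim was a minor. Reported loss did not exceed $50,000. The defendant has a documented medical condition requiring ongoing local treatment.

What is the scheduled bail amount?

Base amounts from the schedule: child endangerment $52500; criminal trespass $4750.
Stacking rule: highest base plus $23000 per additional charge. Highest is child endangerment at $52500; 1 additional charge → +$23000. Combined base = $75500.
Offense involved a minor victim (+25%): $75500 × 1.25 = $94375.
Documented medical condition requiring ongoing local treatment (−5%): $94375 × 0.95 = $89656.25.
Offense committed while released on bail in another case (+60%): $89656.25 × 1.6 = $143450.
$143450 is within the $750000 maximum.
$143450 is at or above the $7000 minimum.

$143450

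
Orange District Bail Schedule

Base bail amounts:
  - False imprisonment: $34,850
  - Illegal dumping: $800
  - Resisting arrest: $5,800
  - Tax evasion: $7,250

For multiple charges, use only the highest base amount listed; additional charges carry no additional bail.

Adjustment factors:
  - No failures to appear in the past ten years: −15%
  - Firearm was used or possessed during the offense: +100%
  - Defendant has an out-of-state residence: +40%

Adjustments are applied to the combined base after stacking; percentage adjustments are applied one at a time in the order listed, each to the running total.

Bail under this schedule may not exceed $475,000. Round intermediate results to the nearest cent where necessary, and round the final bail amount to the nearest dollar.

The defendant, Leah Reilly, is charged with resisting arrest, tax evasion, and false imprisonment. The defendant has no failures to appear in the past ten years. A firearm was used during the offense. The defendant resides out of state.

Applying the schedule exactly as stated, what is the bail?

$82,943

Base amounts from the schedule: resisting arrest $5,800; tax evasion $7,250; false imprisonment $34,850.
Stacking rule: use the highest base only. Highest is false imprisonment at $34,850. Combined base = $34,850.
No failures to appear in the past ten years (−15%): $34,850 × 0.85 = $29,622.50.
Firearm was used or possessed during the offense (+100%): $29,622.50 × 2 = $59,245.
Defendant has an out-of-state residence (+40%): $59,245 × 1.4 = $82,943.
$82,943 is within the $475,000 maximum.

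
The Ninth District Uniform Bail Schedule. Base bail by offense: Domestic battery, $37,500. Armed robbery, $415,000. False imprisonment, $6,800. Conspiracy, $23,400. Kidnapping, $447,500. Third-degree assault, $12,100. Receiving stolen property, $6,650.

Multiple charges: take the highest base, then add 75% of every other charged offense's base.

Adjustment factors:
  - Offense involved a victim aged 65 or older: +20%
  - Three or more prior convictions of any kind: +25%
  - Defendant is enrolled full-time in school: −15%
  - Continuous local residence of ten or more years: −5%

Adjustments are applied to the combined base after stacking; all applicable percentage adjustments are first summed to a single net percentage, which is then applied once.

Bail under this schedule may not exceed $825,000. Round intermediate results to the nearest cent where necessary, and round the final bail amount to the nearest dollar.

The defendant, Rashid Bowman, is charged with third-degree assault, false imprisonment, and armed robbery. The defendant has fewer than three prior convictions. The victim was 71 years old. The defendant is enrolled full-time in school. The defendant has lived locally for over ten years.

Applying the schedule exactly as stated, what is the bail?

$429,175

Base amounts from the schedule: third-degree assault $12,100; false imprisonment $6,800; armed robbery $415,000.
Stacking rule: highest base plus 75% of each additional charge. Highest is armed robbery at $415,000. Additional: $12,100 × 75% = $9,075; $6,800 × 75% = $5,100. Combined base = $415,000 + $14,175 = $429,175.
Net percentage adjustment: +20% −15% −5% = +0%. $429,175 × 1 = $429,175.
$429,175 is within the $825,000 maximum.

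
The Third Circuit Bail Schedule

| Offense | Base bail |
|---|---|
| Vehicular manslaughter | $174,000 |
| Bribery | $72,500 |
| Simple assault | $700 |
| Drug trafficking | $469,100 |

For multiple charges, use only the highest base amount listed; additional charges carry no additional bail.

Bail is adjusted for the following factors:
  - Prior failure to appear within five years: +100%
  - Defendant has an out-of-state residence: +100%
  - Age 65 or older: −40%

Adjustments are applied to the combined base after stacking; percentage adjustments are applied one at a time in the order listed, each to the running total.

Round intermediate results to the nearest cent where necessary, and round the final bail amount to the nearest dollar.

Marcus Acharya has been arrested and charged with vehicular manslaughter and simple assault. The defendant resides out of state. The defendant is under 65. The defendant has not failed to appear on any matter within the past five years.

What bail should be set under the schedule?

Base amounts from the schedule: vehicular manslaughter $174,000; simple assault $700.
Stacking rule: use the highest base only. Highest is vehicular manslaughter at $174,000. Combined base = $174,000.
Defendant has an out-of-state residence (+100%): $174,000 × 2 = $348,000.

$348,000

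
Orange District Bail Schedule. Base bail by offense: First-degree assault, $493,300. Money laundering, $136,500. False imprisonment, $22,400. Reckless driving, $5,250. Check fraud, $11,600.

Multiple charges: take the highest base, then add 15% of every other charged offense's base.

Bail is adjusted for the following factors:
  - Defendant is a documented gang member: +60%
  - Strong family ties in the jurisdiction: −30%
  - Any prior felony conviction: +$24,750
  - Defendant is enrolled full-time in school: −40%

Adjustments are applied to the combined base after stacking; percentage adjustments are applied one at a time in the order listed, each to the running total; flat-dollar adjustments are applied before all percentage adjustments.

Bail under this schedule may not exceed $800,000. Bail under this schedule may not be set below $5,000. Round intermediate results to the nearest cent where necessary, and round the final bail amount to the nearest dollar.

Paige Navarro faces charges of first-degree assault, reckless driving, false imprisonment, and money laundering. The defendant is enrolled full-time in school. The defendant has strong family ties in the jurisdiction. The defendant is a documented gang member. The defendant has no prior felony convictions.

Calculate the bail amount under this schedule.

$348,044

Base amounts from the schedule: first-degree assault $493,300; reckless driving $5,250; false imprisonment $22,400; money laundering $136,500.
Stacking rule: highest base plus 15% of each additional charge. Highest is first-degree assault at $493,300. Additional: $5,250 × 15% = $787.50; $22,400 × 15% = $3,360; $136,500 × 15% = $20,475. Combined base = $493,300 + $24,622.50 = $517,922.50.
Defendant is a documented gang member (+60%): $517,922.50 × 1.6 = $828,676.
Strong family ties in the jurisdiction (−30%): $828,676 × 0.7 = $580,073.20.
Defendant is enrolled full-time in school (−40%): $580,073.20 × 0.6 = $348,043.92.
$348,043.92 is within the $800,000 maximum.
$348,043.92 is at or above the $5,000 minimum.
Rounded to the nearest dollar: $348,044.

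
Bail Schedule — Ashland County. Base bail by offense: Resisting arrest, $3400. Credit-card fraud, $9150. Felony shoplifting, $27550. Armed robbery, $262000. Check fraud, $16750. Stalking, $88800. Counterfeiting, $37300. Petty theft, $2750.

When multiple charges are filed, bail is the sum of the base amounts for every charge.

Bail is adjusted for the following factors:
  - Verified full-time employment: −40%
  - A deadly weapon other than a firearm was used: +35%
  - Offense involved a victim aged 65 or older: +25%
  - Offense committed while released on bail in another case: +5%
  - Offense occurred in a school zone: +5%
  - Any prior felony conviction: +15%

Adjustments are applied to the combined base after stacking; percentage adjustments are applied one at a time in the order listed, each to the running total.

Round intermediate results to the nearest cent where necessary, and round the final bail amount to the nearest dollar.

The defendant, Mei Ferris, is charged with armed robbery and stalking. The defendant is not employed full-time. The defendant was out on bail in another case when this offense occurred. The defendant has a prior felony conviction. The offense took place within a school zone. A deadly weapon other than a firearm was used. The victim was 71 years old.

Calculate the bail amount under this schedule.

$750550

Base amounts from the schedule: armed robbery $262000; stalking $88800.
Stacking rule: sum of all bases. $262000 + $88800 = $350800.
A deadly weapon other than a firearm was used (+35%): $350800 × 1.35 = $473580.
Offense involved a victim aged 65 or older (+25%): $473580 × 1.25 = $591975.
Offense committed while released on bail in another case (+5%): $591975 × 1.05 = $621573.75.
Offense occurred in a school zone (+5%): $621573.75 × 1.05 = $652652.44.
Any prior felony conviction (+15%): $652652.44 × 1.15 = $750550.31.
Rounded to the nearest dollar: $750550.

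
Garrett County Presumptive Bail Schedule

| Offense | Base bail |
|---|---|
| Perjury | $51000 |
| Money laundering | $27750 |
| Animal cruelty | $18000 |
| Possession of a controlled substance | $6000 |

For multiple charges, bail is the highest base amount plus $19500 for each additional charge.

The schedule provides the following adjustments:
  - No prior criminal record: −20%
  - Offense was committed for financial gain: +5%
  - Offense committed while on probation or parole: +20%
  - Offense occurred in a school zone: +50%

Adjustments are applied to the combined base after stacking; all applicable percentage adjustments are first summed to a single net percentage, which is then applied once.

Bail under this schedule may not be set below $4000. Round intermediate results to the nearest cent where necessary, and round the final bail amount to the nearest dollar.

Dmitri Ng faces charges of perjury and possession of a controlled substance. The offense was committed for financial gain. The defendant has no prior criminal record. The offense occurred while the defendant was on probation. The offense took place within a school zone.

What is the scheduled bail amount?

Base amounts from the schedule: perjury $51000; possession of a controlled substance $6000.
Stacking rule: highest base plus $19500 per additional charge. Highest is perjury at $51000; 1 additional charge → +$19500. Combined base = $70500.
Net percentage adjustment: −20% +5% +20% +50% = +55%. $70500 × 1.55 = $109275.
$109275 is at or above the $4000 minimum.

$109275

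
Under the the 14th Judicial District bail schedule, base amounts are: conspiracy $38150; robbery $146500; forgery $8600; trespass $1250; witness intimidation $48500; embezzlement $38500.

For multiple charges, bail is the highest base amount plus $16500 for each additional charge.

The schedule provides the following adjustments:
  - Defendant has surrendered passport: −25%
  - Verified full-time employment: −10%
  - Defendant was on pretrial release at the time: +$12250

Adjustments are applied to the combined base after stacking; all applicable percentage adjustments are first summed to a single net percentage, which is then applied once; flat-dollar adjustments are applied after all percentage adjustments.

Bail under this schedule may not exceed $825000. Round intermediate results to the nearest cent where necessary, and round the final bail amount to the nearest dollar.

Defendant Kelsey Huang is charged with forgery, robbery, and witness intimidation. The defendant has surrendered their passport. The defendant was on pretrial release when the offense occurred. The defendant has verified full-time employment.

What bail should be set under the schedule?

Base amounts from the schedule: forgery $8600; robbery $146500; witness intimidation $48500.
Stacking rule: highest base plus $16500 per additional charge. Highest is robbery at $146500; 2 additional charges → +$33000. Combined base = $179500.
Net percentage adjustment: −25% −10% = −35%. $179500 × 0.65 = $116675.
Defendant was on pretrial release at the time (+$12250 flat): $116675 + $12250 = $128925.
$128925 is within the $825000 maximum.

$128925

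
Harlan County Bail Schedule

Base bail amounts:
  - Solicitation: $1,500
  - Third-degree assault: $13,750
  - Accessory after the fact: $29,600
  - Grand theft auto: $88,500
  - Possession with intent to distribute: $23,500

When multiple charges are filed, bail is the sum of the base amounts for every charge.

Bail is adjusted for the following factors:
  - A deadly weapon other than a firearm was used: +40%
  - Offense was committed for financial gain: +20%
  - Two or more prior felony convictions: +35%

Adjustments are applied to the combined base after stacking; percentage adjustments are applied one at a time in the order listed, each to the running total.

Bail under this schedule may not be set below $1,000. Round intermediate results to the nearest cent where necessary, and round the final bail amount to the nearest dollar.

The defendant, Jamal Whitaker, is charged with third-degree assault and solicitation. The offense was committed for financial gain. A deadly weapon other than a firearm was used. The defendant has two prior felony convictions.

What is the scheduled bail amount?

$34,587

Base amounts from the schedule: third-degree assault $13,750; solicitation $1,500.
Stacking rule: sum of all bases. $13,750 + $1,500 = $15,250.
A deadly weapon other than a firearm was used (+40%): $15,250 × 1.4 = $21,350.
Offense was committed for financial gain (+20%): $21,350 × 1.2 = $25,620.
Two or more prior felony convictions (+35%): $25,620 × 1.35 = $34,587.
$34,587 is at or above the $1,000 minimum.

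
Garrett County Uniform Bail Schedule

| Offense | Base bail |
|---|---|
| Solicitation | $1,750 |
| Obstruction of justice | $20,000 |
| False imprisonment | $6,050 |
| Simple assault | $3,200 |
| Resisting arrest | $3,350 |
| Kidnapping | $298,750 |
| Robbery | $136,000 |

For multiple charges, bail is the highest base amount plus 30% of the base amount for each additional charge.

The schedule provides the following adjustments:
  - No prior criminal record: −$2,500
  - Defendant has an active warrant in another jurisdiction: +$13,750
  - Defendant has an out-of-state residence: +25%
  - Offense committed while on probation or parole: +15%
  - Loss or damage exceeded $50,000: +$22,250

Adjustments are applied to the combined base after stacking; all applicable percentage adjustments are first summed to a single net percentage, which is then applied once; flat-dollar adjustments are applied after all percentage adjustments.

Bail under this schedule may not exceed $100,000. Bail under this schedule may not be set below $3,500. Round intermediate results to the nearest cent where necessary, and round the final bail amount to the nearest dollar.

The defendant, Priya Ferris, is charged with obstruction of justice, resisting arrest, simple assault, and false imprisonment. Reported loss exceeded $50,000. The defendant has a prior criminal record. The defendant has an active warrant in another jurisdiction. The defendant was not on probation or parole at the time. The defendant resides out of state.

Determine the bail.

Base amounts from the schedule: obstruction of justice $20,000; resisting arrest $3,350; simple assault $3,200; false imprisonment $6,050.
Stacking rule: highest base plus 30% of each additional charge. Highest is obstruction of justice at $20,000. Additional: $3,350 × 30% = $1,005; $3,200 × 30% = $960; $6,050 × 30% = $1,815. Combined base = $20,000 + $3,780 = $23,780.
Defendant has an out-of-state residence (+25%): $23,780 × 1.25 = $29,725.
Defendant has an active warrant in another jurisdiction (+$13,750 flat): $29,725 + $13,750 = $43,475.
Loss or damage exceeded $50,000 (+$22,250 flat): $43,475 + $22,250 = $65,725.
$65,725 is within the $100,000 maximum.
$65,725 is at or above the $3,500 minimum.

$65,725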